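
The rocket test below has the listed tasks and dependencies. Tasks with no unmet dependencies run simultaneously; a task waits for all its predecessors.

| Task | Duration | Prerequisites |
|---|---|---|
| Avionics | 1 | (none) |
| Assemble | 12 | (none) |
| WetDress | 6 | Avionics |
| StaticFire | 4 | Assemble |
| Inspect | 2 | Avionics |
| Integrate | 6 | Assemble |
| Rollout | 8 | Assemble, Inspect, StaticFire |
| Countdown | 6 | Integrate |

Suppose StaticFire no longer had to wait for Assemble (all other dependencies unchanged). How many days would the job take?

24

Original critical path: Assemble→StaticFire→Rollout = 12+4+8 = 24 ⇒ 24 days.
Without Assemble→StaticFire, StaticFire's earliest start moves from 12 to 0.
New critical path: Assemble→Integrate→Countdown = 12+6+6 = 24 ⇒ 24 days.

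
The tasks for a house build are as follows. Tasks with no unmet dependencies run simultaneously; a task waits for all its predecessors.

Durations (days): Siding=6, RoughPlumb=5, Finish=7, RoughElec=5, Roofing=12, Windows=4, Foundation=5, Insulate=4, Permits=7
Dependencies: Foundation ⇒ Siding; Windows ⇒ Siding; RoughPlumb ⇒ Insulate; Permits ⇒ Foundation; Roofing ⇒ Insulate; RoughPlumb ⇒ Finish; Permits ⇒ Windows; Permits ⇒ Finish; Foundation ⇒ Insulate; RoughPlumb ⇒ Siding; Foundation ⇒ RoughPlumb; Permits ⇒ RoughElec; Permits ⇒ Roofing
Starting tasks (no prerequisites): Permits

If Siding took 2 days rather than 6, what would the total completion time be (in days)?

Baseline: Permits→Foundation→RoughPlumb→Finish = 7+5+5+7 = 24 → 24 days.
Siding has 1 day of float (longest path through it is 23).
No other chain overtakes it, so the finish is 24 days.

24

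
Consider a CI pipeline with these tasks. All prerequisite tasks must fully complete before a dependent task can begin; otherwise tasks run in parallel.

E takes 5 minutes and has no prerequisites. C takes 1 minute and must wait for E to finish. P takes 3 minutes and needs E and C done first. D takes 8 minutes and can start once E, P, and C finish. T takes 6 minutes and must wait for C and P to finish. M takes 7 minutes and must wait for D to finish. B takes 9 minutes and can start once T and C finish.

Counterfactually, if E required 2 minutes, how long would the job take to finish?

21

As given, the longest chain is E→C→P→D→M = 5+1+3+8+7 = 24, so the finish is 24 minutes.
Since E is critical, the -3 change carries straight to that chain (now 21 minutes).
The critical path is still E→C→P→D→M; finish is now 21 minutes.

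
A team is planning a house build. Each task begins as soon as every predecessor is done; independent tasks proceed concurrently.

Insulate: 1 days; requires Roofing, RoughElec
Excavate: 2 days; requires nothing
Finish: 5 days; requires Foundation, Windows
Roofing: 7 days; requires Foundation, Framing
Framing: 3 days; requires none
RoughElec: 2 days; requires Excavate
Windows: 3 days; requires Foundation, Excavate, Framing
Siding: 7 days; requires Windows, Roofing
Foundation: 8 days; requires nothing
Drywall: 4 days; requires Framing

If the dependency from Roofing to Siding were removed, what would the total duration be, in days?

18

With the dependency in place, Foundation→Roofing→Siding = 8+7+7 = 22 sets the finish at 22 days.
Without Roofing→Siding, Siding's earliest start moves from 15 to 11.
The longest chain is now Foundation→Windows→Siding = 8+3+7 = 18, so the house build takes 18 days.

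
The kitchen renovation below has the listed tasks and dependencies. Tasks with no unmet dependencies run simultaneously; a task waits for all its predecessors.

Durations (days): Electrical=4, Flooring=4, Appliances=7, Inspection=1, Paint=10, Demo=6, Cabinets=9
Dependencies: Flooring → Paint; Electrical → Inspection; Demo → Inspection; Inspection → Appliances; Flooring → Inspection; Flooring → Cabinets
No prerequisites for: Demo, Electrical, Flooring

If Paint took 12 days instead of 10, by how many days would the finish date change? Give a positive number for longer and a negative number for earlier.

2

Actual critical path: Flooring→Paint = 4+10 = 14 ⇒ 14 days.
Since Paint is critical, the +2 change carries straight to that chain (now 16 days).
No other chain overtakes it, so the finish is 16 days.
Change in finish: 16 − 14 = +2 days.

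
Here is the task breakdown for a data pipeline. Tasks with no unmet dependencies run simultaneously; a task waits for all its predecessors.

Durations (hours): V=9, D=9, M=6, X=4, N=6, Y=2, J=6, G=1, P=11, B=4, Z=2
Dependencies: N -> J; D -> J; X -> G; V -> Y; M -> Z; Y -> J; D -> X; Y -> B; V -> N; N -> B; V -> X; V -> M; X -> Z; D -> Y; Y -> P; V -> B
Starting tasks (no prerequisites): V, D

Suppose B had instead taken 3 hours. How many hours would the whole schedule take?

22

Actual critical path: V→Y→P = 9+2+11 = 22 ⇒ 22 hours.
B has 3 hours of float (longest path through it is 19).
That remains the longest chain; total 22 hours.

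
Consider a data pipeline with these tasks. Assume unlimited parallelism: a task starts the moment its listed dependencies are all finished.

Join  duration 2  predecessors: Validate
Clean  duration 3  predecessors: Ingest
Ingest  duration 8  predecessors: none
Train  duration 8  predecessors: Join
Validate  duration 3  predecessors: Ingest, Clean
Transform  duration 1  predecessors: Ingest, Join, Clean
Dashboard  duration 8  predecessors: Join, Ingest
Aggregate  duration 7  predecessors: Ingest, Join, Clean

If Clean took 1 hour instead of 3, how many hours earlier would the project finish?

As given, the longest chain is Ingest→Clean→Validate→Join→Train = 8+3+3+2+8 = 24, so the finish is 24 hours.
Clean lies on that path, so at 1 hour the path becomes 22 hours.
That remains the longest chain; total 22 hours.
Change in finish: 22 − 24 = -2 hours.

2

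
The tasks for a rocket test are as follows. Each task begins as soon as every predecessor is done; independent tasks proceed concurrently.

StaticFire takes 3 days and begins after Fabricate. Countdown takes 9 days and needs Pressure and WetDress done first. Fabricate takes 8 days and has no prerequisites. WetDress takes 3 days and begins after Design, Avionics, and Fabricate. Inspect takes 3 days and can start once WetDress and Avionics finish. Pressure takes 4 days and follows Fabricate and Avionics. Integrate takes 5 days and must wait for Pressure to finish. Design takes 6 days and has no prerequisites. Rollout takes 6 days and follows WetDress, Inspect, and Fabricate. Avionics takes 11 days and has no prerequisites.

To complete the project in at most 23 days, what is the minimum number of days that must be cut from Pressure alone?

Current finish: 24 days; target: 23.
Pressure is on every critical path, so each day cut from Pressure cuts the finish by one (this holds down to a finish of 23).
Need 24 − 23 = 1 day off Pressure → Pressure becomes 3 days, finish becomes 23.

1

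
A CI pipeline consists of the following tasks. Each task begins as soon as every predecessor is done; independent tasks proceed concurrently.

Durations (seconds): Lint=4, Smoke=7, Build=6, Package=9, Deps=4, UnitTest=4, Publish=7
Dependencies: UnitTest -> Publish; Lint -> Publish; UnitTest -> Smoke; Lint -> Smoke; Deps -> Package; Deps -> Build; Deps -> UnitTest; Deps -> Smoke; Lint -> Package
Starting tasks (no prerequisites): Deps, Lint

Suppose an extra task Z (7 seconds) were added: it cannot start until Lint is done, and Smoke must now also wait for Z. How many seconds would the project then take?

18

Originally the project takes 15 seconds.
With Z inserted, Smoke now waits for max(UnitTest, Lint, Deps, Z).
New critical path: Lint→Z→Smoke = 4+7+7 = 18 ⇒ 18 seconds.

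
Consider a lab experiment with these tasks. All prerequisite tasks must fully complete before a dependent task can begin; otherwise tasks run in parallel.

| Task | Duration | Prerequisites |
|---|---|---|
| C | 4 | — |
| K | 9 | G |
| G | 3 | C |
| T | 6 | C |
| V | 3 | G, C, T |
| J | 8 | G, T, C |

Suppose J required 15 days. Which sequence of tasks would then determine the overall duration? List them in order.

Critical path before the change: C→T→J = 4+6+8 = 18 giving 18 days.
J lies on that path, so at 15 days the path becomes 25 days.
The critical path is still C→T→J; finish is now 25 days.

C, T, J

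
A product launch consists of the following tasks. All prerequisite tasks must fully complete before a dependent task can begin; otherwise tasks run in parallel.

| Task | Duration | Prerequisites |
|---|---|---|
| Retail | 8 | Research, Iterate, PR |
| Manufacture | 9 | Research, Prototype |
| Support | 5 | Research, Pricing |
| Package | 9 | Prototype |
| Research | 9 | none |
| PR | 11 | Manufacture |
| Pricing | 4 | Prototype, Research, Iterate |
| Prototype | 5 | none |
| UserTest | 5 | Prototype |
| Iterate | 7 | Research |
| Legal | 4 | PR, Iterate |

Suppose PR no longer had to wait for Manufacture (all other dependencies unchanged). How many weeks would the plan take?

With the dependency in place, Research→Manufacture→PR→Retail = 9+9+11+8 = 37 sets the finish at 37 weeks.
Without Manufacture→PR, PR's earliest start moves from 18 to 0.
New critical path: Research→Iterate→Pricing→Support = 9+7+4+5 = 25 ⇒ 25 weeks.

25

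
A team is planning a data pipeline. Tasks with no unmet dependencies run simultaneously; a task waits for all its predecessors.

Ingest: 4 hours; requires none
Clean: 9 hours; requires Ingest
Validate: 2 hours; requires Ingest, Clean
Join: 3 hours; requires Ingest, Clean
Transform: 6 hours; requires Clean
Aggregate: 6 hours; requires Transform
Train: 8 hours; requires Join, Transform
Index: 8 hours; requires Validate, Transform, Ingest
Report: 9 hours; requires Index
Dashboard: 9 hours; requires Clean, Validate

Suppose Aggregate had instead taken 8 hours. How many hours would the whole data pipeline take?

36

Baseline: Ingest→Clean→Transform→Index→Report = 4+9+6+8+9 = 36 → 36 hours.
Aggregate is off the critical path — its longest chain is 25 hours, giving 11 of slack.
The critical path is still Ingest→Clean→Transform→Index→Report; finish is now 36 hours.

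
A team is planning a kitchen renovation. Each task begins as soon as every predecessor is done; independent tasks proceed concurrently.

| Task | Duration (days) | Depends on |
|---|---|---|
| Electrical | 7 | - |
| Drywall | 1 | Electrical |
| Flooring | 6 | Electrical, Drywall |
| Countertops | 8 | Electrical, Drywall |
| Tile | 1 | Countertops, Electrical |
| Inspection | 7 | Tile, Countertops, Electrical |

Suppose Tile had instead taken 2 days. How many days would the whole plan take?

Critical path before the change: Electrical→Drywall→Countertops→Tile→Inspection = 7+1+8+1+7 = 24 giving 24 days.
Since Tile is critical, the +1 change carries straight to that chain (now 25 days).
That remains the longest chain; total 25 days.

25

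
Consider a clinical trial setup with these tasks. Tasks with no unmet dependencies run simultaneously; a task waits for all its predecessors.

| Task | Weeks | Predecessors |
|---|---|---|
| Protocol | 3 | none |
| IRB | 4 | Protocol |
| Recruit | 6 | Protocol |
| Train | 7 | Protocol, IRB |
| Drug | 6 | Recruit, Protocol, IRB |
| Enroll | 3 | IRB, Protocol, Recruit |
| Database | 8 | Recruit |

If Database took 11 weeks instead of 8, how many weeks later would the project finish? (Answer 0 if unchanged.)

3

Actual critical path: Protocol→Recruit→Database = 3+6+8 = 17 ⇒ 17 weeks.
Database is on the critical path; changing it to 11 makes that path 20 weeks.
The critical path is still Protocol→Recruit→Database; finish is now 20 weeks.
Change in finish: 20 − 17 = +3 weeks.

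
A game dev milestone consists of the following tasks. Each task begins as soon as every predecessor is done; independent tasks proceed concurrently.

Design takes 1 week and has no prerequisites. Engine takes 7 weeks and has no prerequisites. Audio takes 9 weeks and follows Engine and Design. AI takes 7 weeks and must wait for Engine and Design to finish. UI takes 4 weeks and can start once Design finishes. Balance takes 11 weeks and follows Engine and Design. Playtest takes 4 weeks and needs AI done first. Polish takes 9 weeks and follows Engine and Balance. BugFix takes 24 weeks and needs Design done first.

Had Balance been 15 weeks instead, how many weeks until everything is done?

31

Critical path before the change: Engine→Balance→Polish = 7+11+9 = 27 giving 27 weeks.
Balance lies on that path, so at 15 weeks the path becomes 31 weeks.
That remains the longest chain; total 31 weeks.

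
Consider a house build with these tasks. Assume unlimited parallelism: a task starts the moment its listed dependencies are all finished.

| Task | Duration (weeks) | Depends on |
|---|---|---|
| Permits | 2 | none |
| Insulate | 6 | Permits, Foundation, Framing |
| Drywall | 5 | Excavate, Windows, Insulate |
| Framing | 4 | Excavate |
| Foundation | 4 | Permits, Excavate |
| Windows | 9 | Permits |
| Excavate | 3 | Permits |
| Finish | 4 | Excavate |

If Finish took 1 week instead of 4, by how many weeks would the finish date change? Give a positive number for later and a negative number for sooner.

Actual critical path: Permits→Excavate→Foundation→Insulate→Drywall = 2+3+4+6+5 = 20 ⇒ 20 weeks.
The longest path through Finish is only 9 weeks, so Finish has float 11.
No other chain overtakes it, so the finish is 20 weeks.
Change in finish: 20 − 20 = +0 weeks.

0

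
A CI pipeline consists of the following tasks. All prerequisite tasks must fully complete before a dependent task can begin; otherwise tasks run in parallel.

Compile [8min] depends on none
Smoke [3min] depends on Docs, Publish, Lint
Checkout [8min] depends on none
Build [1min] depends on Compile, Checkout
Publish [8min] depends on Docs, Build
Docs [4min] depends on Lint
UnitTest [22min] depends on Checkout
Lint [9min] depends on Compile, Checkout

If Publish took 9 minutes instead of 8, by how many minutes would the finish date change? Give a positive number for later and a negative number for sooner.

The binding path is Checkout→Lint→Docs→Publish→Smoke = 8+9+4+8+3 = 32; finish at 32 minutes.
Since Publish is critical, the +1 change carries straight to that chain (now 33 minutes).
The critical path is still Checkout→Lint→Docs→Publish→Smoke; finish is now 33 minutes.
Change in finish: 33 − 32 = +1 minutes.

1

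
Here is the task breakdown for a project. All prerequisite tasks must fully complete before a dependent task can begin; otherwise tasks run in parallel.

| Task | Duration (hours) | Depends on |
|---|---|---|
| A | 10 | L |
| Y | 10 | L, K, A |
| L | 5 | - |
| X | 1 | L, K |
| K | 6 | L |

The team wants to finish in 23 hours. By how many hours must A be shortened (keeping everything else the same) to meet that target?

2

Current finish: 25 hours; target: 23.
A is on every critical path, so each hour cut from A cuts the finish by one (this holds down to a finish of 21).
Need 25 − 23 = 2 hours off A → A becomes 8 hours, finish becomes 23.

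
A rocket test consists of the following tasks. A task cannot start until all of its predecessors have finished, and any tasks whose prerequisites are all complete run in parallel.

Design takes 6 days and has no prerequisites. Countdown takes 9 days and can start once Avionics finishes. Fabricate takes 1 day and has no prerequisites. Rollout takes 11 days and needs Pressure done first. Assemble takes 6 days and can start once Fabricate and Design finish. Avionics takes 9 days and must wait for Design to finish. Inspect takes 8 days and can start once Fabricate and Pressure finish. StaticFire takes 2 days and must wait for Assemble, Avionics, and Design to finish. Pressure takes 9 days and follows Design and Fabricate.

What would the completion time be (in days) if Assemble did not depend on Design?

Before: longest chain Design→Pressure→Rollout = 6+9+11 = 26, finish 26.
Without Design→Assemble, Assemble's earliest start moves from 6 to 1.
After: Design→Pressure→Rollout = 6+9+11 = 26 → 26 days.

26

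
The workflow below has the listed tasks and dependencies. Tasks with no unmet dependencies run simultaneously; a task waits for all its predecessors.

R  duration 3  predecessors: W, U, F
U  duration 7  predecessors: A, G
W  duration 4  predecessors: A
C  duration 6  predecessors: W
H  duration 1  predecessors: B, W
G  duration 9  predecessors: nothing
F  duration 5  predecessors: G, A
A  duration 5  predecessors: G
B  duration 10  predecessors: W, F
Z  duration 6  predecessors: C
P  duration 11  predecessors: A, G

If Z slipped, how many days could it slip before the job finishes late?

G→A→F→B→H = 9+5+5+10+1 = 30 sets the makespan at 30 days.
The longest chain containing Z totals 30 days.
So Z can slip 30 − 30 = 0 days.

0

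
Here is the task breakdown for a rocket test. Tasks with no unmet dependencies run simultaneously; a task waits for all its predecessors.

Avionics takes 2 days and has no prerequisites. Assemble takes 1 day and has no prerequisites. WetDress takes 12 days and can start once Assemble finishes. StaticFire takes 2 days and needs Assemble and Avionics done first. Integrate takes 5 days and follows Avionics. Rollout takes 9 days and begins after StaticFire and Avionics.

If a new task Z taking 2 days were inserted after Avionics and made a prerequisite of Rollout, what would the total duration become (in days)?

13

Originally the project takes 13 days.
With Z inserted, Rollout now waits for max(StaticFire, Avionics, Z).
New critical path: Avionics→Z→Rollout = 2+2+9 = 13 ⇒ 13 days.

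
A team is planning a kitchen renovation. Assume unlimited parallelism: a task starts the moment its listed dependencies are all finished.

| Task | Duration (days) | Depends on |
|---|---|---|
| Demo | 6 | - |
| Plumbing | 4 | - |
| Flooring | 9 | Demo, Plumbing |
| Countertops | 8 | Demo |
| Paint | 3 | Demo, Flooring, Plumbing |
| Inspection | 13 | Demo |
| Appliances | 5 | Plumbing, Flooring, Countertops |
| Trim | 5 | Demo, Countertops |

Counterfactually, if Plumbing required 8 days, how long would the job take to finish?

22

Critical path before the change: Demo→Flooring→Appliances = 6+9+5 = 20 giving 20 days.
Plumbing has 2 days of float (longest path through it is 18).
New critical path: Plumbing→Flooring→Appliances = 8+9+5 = 22 ⇒ 22 days.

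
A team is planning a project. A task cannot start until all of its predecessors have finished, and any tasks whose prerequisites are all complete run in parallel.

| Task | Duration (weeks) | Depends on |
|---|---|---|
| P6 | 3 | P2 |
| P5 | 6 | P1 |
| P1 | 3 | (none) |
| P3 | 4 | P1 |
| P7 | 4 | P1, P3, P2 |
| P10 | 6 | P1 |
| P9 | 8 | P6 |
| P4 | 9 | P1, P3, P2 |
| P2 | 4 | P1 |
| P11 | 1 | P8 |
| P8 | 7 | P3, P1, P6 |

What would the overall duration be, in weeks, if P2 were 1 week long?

As given, the longest chain is P1→P2→P6→P8→P11 = 3+4+3+7+1 = 18, so the finish is 18 weeks.
P2 lies on that path, so at 1 week the path becomes 15 weeks.
Now P1→P3→P4 = 3+4+9 = 16 is longest, so the finish becomes 16 weeks.

16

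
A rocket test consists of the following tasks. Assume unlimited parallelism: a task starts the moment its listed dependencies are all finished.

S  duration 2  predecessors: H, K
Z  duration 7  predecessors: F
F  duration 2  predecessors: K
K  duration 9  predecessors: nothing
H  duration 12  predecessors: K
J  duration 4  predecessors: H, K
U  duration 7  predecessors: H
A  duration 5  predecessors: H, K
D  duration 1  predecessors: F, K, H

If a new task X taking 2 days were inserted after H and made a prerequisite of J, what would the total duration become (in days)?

28

Originally the plan takes 28 days.
With X inserted, J now waits for max(H, K, X).
New critical path: K→H→U = 9+12+7 = 28 ⇒ 28 days.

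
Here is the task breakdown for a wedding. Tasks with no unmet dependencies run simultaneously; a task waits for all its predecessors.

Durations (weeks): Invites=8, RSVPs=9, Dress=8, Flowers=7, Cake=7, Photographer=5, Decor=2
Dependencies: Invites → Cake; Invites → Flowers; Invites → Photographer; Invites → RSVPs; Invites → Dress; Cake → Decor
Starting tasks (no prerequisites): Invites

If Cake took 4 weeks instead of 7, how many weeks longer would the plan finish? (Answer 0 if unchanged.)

The binding path is Invites→Cake→Decor = 8+7+2 = 17; finish at 17 weeks.
Since Cake is critical, the -3 change carries straight to that chain (now 14 weeks).
Now Invites→RSVPs = 8+9 = 17 is longest, so the finish becomes 17 weeks.
Change in finish: 17 − 17 = +0 weeks.

0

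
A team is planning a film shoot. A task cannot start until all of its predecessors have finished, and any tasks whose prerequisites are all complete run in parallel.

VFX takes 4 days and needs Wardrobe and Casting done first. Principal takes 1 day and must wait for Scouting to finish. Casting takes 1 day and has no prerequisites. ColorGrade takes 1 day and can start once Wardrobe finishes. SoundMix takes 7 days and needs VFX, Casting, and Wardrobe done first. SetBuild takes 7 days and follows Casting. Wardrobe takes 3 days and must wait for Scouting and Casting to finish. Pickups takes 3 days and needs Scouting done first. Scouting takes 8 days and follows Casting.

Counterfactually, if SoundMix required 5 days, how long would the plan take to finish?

21

Actual critical path: Casting→Scouting→Wardrobe→VFX→SoundMix = 1+8+3+4+7 = 23 ⇒ 23 days.
SoundMix lies on that path, so at 5 days the path becomes 21 days.
The critical path is still Casting→Scouting→Wardrobe→VFX→SoundMix; finish is now 21 days.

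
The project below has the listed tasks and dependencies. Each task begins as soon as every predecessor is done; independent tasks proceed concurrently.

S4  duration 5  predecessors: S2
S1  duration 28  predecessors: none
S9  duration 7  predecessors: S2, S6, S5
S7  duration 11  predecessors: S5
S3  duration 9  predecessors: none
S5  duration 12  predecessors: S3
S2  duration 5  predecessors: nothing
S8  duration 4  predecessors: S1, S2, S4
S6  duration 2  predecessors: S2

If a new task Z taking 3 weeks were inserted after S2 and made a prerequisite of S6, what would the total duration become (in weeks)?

Originally the project takes 32 weeks.
With Z inserted, S6 now waits for max(S2, Z).
New critical path: S1→S8 = 28+4 = 32 ⇒ 32 weeks.

32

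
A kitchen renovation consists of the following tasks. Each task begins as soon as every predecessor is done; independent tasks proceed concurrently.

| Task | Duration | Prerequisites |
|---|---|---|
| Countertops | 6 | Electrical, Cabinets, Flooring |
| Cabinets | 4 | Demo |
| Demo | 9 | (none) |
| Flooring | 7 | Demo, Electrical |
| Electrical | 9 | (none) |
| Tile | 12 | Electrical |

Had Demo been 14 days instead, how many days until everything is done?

Actual critical path: Demo→Flooring→Countertops = 9+7+6 = 22 ⇒ 22 days.
Demo is on the critical path; changing it to 14 makes that path 27 days.
No other chain overtakes it, so the finish is 27 days.

27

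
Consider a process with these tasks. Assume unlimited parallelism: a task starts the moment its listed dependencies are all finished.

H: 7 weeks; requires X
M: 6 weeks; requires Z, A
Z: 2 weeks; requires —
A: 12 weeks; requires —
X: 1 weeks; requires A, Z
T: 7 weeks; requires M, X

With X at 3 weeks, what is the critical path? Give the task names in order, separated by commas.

A, M, T

Actual critical path: A→M→T = 12+6+7 = 25 ⇒ 25 weeks.
X has 5 weeks of float (longest path through it is 20).
That remains the longest chain; total 25 weeks.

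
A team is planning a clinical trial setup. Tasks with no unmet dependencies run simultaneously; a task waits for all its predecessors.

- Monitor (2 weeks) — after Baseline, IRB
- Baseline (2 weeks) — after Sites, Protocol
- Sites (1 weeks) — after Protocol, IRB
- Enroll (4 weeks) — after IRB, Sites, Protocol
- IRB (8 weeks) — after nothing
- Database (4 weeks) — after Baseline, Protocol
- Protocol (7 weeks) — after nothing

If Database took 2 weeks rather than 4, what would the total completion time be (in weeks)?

13

Actual critical path: IRB→Sites→Baseline→Database = 8+1+2+4 = 15 ⇒ 15 weeks.
Database lies on that path, so at 2 weeks the path becomes 13 weeks.
The critical path is still IRB→Sites→Baseline→Database; finish is now 13 weeks.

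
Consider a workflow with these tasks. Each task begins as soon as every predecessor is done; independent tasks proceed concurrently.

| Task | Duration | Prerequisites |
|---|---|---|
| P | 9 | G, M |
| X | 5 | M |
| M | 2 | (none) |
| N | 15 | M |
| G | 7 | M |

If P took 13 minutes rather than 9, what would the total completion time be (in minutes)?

22

Actual critical path: M→G→P = 2+7+9 = 18 ⇒ 18 minutes.
Since P is critical, the +4 change carries straight to that chain (now 22 minutes).
No other chain overtakes it, so the finish is 22 minutes.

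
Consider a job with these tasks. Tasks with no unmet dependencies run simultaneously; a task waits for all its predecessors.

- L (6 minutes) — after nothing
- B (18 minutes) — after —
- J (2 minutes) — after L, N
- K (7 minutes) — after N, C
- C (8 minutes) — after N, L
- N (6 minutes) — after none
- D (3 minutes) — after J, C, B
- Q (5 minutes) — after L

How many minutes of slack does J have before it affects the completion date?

Critical path: B→D = 18+3 = 21, so the finish is 21 minutes.
J finishes as early as 8 and must finish by 18.
Float = 21 − 11 = 10.

10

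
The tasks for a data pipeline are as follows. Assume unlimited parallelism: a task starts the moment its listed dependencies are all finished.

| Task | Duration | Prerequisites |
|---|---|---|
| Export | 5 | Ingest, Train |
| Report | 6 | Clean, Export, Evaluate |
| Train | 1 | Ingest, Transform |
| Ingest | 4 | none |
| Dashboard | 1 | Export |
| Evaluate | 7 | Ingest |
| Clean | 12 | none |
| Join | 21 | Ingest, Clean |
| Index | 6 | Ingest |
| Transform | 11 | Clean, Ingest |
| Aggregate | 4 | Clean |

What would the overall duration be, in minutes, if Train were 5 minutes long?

Critical path before the change: Clean→Transform→Train→Export→Report = 12+11+1+5+6 = 35 giving 35 minutes.
Since Train is critical, the +4 change carries straight to that chain (now 39 minutes).
No other chain overtakes it, so the finish is 39 minutes.

39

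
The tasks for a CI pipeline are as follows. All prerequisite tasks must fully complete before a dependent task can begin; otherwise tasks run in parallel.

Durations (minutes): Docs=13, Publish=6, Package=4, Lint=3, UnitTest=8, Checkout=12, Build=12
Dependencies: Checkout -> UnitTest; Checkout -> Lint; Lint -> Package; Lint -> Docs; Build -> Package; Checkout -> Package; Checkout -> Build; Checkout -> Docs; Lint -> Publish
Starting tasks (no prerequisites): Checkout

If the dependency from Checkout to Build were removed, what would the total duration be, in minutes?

Original critical path: Checkout→Lint→Docs = 12+3+13 = 28 ⇒ 28 minutes.
Without Checkout→Build, Build's earliest start moves from 12 to 0.
After: Checkout→Lint→Docs = 12+3+13 = 28 → 28 minutes.

28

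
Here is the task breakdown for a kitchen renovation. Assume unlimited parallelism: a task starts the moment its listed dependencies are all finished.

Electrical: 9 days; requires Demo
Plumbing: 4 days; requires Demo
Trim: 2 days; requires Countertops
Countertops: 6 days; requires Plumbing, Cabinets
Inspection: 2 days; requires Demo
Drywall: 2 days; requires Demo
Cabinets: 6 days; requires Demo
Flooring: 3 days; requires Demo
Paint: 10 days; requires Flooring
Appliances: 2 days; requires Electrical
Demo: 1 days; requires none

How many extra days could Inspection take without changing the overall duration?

12

Critical path: Demo→Cabinets→Countertops→Trim = 1+6+6+2 = 15, so the finish is 15 days.
Longest path through Inspection: 3 days (earliest finish 3, latest finish 15).
Float = 15 − 3 = 12.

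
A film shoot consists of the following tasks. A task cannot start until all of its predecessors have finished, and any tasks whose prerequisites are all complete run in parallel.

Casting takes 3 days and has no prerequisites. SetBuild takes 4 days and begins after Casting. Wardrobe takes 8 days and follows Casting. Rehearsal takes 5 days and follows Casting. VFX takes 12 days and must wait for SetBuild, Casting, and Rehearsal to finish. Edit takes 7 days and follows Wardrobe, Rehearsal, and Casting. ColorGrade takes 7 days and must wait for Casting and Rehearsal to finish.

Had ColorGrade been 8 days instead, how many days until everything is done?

20

Critical path before the change: Casting→Rehearsal→VFX = 3+5+12 = 20 giving 20 days.
The longest path through ColorGrade is only 15 days, so ColorGrade has float 5.
That remains the longest chain; total 20 days.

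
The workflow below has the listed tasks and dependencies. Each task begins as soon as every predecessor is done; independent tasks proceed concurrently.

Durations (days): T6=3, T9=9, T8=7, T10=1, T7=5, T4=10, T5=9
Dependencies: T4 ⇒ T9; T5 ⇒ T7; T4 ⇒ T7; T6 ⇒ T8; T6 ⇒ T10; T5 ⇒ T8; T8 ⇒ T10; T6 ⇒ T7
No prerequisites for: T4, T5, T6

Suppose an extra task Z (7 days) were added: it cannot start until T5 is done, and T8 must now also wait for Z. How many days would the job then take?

Originally the job takes 19 days.
With Z inserted, T8 now waits for max(T6, T5, Z).
New critical path: T5→Z→T8→T10 = 9+7+7+1 = 24 ⇒ 24 days.

24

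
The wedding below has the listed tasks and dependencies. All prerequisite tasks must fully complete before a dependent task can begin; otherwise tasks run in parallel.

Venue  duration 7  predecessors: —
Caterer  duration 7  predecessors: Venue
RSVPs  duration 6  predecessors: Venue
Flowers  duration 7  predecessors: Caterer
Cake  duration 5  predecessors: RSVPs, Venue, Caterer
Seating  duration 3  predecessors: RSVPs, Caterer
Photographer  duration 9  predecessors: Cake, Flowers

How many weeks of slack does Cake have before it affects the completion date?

2

Venue→Caterer→Flowers→Photographer = 7+7+7+9 = 30 sets the makespan at 30 weeks.
Longest path through Cake: 28 weeks (earliest finish 19, latest finish 21).
Slack of Cake = 16 − 14 = 2 weeks.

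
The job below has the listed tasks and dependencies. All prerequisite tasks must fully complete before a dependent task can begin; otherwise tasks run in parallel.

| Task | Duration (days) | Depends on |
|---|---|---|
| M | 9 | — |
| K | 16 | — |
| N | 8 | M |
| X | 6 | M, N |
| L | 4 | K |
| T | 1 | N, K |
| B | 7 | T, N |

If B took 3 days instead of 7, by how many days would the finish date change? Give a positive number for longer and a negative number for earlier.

Actual critical path: M→N→T→B = 9+8+1+7 = 25 ⇒ 25 days.
B is on the critical path; changing it to 3 makes that path 21 days.
New critical path: M→N→X = 9+8+6 = 23 ⇒ 23 days.
Change in finish: 23 − 25 = -2 days.

-2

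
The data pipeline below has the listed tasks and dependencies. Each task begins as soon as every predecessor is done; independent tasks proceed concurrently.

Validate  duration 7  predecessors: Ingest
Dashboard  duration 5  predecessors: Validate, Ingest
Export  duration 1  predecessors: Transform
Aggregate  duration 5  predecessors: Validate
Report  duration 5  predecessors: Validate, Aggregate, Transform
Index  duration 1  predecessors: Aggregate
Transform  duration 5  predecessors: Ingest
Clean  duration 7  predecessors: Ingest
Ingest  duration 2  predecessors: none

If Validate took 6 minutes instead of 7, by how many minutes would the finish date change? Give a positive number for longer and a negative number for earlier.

-1

Critical path before the change: Ingest→Validate→Aggregate→Report = 2+7+5+5 = 19 giving 19 minutes.
Validate is on the critical path; changing it to 6 makes that path 18 minutes.
No other chain overtakes it, so the finish is 18 minutes.
Change in finish: 18 − 19 = -1 minutes.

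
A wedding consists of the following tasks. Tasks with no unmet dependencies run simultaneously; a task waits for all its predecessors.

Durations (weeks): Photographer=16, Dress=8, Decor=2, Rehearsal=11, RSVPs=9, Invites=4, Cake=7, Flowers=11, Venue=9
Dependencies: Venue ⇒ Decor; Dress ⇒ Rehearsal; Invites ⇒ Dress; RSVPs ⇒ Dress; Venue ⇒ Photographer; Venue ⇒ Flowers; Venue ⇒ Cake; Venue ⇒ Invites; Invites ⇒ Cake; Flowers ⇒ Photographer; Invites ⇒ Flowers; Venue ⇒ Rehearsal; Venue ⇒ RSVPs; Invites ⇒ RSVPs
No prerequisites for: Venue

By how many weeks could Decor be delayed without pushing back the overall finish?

Critical path: Venue→Invites→RSVPs→Dress→Rehearsal = 9+4+9+8+11 = 41, so the finish is 41 weeks.
The longest chain containing Decor totals 11 weeks.
Slack of Decor = 39 − 9 = 30 weeks.

30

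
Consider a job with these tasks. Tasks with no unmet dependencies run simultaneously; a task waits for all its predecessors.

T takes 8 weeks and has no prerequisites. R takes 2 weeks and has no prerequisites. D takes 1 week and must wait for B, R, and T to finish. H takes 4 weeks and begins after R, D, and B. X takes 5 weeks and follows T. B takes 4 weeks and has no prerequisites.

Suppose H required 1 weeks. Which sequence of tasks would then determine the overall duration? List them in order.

Actual critical path: T→D→H = 8+1+4 = 13 ⇒ 13 weeks.
H lies on that path, so at 1 week the path becomes 10 weeks.
Now T→X = 8+5 = 13 is longest, so the finish becomes 13 weeks.

T, X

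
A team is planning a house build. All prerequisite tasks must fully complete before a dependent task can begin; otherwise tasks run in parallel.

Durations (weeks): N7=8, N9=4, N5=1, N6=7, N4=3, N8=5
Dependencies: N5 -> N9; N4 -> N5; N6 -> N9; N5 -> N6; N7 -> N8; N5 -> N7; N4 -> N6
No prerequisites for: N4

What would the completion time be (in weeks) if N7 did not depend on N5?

With the dependency in place, N4→N5→N7→N8 = 3+1+8+5 = 17 sets the finish at 17 weeks.
Without N5→N7, N7's earliest start moves from 4 to 0.
The longest chain is now N4→N5→N6→N9 = 3+1+7+4 = 15, so the house build takes 15 weeks.

15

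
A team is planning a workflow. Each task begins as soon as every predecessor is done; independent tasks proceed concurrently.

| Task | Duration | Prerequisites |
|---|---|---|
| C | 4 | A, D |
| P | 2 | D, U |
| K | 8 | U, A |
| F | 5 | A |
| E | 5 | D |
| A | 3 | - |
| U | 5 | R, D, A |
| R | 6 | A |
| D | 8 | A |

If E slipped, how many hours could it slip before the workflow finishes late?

Critical path: A→D→U→K = 3+8+5+8 = 24, so the finish is 24 hours.
The longest chain containing E totals 16 hours.
Float = 24 − 16 = 8.

8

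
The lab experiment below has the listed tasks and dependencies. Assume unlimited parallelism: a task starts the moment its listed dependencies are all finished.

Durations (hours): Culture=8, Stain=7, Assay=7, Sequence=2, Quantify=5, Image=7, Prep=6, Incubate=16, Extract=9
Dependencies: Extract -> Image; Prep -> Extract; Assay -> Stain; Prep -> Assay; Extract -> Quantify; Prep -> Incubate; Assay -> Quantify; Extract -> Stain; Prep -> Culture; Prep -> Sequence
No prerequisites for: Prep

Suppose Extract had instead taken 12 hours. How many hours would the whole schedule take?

Actual critical path: Prep→Extract→Image = 6+9+7 = 22 ⇒ 22 hours.
Since Extract is critical, the +3 change carries straight to that chain (now 25 hours).
The critical path is still Prep→Extract→Image; finish is now 25 hours.

25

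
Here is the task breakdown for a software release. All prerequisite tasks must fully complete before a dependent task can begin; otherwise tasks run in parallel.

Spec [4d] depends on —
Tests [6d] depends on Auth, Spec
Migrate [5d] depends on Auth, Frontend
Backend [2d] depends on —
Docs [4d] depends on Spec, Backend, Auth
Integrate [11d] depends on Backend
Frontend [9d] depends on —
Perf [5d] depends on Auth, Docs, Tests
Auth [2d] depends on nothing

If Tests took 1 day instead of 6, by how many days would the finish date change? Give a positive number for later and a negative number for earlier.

-1

The binding path is Spec→Tests→Perf = 4+6+5 = 15; finish at 15 days.
Tests is on the critical path; changing it to 1 makes that path 10 days.
Now Frontend→Migrate = 9+5 = 14 is longest, so the finish becomes 14 days.
Change in finish: 14 − 15 = -1 days.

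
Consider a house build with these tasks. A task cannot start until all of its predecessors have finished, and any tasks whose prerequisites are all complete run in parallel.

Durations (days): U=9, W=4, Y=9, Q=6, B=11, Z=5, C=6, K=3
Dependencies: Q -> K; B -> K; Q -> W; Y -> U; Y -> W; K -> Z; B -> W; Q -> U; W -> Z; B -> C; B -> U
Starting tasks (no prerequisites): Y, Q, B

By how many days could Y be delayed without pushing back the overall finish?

Critical path: B→W→Z = 11+4+5 = 20, so the finish is 20 days.
Y finishes as early as 9 and must finish by 11.
So Y can slip 11 − 9 = 2 days.

2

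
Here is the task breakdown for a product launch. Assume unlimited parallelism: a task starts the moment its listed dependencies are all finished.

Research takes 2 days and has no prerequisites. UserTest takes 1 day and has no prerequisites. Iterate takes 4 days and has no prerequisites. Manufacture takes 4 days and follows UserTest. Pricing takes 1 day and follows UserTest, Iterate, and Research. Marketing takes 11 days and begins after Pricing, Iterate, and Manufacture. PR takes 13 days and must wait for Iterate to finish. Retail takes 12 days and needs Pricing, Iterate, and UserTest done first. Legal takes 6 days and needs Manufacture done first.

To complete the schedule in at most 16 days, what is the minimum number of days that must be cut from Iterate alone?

1

Current finish: 17 days; target: 16.
Iterate is on every critical path, so each day cut from Iterate cuts the finish by one (this holds down to a finish of 16).
Need 17 − 16 = 1 day off Iterate → Iterate becomes 3 days, finish becomes 16.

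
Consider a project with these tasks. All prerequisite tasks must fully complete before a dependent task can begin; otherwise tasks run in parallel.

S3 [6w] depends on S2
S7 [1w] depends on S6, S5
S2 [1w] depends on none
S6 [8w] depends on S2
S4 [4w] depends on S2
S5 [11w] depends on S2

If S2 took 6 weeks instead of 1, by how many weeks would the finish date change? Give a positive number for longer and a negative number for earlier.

5

As given, the longest chain is S2→S5→S7 = 1+11+1 = 13, so the finish is 13 weeks.
Since S2 is critical, the +5 change carries straight to that chain (now 18 weeks).
That remains the longest chain; total 18 weeks.
Change in finish: 18 − 13 = +5 weeks.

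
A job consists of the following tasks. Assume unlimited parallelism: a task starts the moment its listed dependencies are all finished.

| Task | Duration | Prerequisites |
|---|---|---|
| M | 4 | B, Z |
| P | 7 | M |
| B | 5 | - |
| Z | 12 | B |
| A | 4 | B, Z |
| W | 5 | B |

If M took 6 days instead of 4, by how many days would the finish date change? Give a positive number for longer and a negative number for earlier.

Actual critical path: B→Z→M→P = 5+12+4+7 = 28 ⇒ 28 days.
Since M is critical, the +2 change carries straight to that chain (now 30 days).
No other chain overtakes it, so the finish is 30 days.
Change in finish: 30 − 28 = +2 days.

2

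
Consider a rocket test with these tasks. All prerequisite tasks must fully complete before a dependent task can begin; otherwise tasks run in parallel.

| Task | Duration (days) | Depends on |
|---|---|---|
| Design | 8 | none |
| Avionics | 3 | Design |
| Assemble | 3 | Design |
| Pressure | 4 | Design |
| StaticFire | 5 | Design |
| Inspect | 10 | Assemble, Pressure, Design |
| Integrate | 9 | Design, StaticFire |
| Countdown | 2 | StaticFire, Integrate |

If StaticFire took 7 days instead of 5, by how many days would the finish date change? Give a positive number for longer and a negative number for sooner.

2

The binding path is Design→StaticFire→Integrate→Countdown = 8+5+9+2 = 24; finish at 24 days.
StaticFire is on the critical path; changing it to 7 makes that path 26 days.
No other chain overtakes it, so the finish is 26 days.
Change in finish: 26 − 24 = +2 days.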